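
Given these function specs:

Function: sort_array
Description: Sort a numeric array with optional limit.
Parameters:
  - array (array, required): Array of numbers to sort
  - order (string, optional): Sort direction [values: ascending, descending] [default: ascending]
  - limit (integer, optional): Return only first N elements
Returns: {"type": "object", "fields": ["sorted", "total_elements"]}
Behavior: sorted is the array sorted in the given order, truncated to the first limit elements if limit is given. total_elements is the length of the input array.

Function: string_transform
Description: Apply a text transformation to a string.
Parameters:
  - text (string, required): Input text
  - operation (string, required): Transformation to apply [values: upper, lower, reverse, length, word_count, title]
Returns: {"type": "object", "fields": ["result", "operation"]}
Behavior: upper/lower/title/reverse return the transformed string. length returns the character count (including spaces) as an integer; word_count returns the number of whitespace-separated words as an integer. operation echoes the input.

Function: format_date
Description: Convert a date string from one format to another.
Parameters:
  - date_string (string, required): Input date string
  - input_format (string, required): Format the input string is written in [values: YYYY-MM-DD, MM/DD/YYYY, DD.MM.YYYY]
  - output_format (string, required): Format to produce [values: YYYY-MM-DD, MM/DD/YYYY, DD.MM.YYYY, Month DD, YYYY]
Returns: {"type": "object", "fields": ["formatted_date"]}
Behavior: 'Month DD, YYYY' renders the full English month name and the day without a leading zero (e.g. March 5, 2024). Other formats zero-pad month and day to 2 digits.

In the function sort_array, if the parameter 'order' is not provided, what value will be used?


The sort_array spec declares:
  - order (string, optional): Sort direction [values: ascending, descending] [default: ascending]
Default:
ascending


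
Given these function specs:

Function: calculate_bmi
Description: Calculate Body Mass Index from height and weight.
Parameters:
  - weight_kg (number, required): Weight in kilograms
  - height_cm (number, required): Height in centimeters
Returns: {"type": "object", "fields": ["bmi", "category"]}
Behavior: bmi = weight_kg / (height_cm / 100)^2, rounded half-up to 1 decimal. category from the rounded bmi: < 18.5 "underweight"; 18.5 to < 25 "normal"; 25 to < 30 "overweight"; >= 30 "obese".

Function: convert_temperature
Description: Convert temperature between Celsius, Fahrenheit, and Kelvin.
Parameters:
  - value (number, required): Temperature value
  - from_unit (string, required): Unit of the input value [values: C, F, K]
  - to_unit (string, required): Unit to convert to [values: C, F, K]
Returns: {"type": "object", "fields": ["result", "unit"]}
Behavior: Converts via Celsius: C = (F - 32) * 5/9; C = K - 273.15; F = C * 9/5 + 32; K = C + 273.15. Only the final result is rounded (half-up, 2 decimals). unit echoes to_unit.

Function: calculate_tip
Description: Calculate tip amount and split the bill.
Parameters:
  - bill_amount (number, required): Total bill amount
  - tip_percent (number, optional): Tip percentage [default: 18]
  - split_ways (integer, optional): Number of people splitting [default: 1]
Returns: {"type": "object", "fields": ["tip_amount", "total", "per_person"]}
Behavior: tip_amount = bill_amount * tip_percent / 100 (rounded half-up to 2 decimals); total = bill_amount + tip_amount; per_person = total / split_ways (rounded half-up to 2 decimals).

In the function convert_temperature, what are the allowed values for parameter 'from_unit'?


The convert_temperature spec declares:
  - from_unit (string, required): Unit of the input value [values: C, F, K]
Allowed values:
C, F, K


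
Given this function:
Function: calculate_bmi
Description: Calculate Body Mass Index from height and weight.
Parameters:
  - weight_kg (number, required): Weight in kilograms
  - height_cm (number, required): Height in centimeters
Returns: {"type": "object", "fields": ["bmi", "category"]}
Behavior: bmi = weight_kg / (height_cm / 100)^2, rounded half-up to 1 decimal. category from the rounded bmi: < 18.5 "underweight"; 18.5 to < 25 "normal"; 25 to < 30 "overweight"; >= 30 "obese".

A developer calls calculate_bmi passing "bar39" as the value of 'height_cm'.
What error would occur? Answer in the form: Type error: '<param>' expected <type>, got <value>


Spec: 'height_cm' is declared as number; "bar39" is a string.
Type error: 'height_cm' expected number, got "bar39"


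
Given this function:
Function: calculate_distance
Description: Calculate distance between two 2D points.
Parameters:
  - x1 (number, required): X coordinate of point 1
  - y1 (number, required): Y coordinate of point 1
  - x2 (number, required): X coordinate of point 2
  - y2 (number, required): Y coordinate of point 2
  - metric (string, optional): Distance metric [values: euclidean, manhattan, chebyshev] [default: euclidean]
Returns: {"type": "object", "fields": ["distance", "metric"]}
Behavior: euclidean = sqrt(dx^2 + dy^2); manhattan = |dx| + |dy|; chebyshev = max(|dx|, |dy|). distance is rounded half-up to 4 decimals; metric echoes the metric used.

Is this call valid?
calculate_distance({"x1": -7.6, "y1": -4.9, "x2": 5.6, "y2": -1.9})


Checking all required parameters present and types match... All valid.
Valid


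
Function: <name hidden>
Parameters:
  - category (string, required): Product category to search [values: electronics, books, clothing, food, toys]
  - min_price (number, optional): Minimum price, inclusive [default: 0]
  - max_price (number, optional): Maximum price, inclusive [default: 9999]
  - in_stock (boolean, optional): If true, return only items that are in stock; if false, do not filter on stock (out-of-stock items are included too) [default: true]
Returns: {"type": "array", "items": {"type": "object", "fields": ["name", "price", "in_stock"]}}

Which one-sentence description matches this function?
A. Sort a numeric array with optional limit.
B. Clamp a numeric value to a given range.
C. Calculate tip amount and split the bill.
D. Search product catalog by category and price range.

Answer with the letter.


Parameters category, min_price, max_price, in_stock and return "array" fit: Search product catalog by category and price range.
D


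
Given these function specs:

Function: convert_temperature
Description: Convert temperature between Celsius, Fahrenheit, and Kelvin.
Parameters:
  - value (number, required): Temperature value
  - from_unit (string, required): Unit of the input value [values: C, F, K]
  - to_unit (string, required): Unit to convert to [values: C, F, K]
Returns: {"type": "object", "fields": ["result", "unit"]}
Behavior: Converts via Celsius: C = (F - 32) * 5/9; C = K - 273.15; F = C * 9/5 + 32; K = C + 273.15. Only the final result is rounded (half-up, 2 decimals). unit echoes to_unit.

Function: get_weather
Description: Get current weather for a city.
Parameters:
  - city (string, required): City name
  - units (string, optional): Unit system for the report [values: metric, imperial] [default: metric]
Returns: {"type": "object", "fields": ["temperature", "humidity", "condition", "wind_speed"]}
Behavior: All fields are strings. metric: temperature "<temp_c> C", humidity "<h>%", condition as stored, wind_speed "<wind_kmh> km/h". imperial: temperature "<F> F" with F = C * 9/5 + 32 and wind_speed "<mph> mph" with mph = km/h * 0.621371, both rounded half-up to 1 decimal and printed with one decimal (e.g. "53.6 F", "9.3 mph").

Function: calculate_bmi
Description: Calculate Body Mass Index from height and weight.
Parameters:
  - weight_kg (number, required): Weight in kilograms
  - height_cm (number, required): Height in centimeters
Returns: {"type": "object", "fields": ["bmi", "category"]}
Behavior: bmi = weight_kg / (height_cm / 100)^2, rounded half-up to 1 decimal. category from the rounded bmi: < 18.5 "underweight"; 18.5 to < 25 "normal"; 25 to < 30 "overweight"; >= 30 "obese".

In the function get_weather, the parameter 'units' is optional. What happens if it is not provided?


The get_weather spec declares:
  - units (string, optional): Unit system for the report [values: metric, imperial] [default: metric]
It defaults to metric


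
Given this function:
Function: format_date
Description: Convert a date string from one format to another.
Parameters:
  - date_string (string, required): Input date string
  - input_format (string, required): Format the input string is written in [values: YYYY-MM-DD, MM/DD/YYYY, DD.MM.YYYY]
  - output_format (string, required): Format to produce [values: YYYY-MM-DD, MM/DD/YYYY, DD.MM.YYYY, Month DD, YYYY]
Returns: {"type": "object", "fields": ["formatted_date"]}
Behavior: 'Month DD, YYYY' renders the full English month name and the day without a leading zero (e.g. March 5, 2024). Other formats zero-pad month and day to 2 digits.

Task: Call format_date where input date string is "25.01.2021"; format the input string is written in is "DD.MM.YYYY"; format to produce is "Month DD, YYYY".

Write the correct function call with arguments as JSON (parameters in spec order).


Mapping each described value to its parameter name:
  'Input date string' -> date_string = "25.01.2021"
  'Format the input string is written in' -> input_format = "DD.MM.YYYY"
  'Format to produce' -> output_format = "Month DD, YYYY"
format_date({"date_string": "25.01.2021", "input_format": "DD.MM.YYYY", "output_format": "Month DD, YYYY"})


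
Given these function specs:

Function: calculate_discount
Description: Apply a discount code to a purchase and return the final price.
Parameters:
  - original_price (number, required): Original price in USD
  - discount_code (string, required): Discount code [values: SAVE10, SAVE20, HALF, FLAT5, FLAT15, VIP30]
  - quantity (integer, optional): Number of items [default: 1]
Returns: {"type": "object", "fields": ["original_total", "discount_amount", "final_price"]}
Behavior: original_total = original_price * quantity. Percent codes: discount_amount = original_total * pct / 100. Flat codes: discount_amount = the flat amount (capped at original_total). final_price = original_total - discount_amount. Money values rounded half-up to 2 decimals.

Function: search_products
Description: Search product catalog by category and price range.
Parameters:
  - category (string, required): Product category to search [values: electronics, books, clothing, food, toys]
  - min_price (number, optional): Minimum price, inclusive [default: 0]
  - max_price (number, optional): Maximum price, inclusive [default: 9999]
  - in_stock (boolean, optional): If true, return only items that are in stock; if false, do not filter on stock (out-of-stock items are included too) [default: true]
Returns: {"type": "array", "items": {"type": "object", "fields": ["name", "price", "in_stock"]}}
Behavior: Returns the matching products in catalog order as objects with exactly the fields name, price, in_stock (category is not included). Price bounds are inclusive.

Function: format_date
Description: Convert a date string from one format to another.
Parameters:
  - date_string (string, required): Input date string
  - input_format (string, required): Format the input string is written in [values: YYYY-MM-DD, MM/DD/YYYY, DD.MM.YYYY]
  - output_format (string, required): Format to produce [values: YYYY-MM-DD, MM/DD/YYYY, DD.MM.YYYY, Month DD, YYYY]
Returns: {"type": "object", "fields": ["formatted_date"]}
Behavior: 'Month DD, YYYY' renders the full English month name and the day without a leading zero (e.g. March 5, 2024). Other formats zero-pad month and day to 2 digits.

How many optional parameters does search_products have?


Parameters of search_products: category (required), min_price (optional), max_price (optional), in_stock (optional)
Optional count:
3


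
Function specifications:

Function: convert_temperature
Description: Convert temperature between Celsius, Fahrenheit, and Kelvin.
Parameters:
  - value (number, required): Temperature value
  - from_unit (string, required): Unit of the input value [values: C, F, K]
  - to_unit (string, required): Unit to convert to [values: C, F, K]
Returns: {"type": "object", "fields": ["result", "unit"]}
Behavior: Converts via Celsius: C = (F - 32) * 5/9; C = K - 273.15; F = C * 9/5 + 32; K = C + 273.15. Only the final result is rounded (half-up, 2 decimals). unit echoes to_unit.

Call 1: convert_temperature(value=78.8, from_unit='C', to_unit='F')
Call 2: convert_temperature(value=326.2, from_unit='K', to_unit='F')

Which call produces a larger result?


Call 1:
  Input already in C: 78.8
  To F: 78.8 * 9/5 + 32 = 173.84
  Round to 2 decimals: 173.84
  -> 173.84 F
Call 2:
  To C: 326.2 - 273.15 = 53.05
  To F: 53.05 * 9/5 + 32 = 127.49
  Round to 2 decimals: 127.49
  -> 127.49 F
Call 1 (173.84 F)


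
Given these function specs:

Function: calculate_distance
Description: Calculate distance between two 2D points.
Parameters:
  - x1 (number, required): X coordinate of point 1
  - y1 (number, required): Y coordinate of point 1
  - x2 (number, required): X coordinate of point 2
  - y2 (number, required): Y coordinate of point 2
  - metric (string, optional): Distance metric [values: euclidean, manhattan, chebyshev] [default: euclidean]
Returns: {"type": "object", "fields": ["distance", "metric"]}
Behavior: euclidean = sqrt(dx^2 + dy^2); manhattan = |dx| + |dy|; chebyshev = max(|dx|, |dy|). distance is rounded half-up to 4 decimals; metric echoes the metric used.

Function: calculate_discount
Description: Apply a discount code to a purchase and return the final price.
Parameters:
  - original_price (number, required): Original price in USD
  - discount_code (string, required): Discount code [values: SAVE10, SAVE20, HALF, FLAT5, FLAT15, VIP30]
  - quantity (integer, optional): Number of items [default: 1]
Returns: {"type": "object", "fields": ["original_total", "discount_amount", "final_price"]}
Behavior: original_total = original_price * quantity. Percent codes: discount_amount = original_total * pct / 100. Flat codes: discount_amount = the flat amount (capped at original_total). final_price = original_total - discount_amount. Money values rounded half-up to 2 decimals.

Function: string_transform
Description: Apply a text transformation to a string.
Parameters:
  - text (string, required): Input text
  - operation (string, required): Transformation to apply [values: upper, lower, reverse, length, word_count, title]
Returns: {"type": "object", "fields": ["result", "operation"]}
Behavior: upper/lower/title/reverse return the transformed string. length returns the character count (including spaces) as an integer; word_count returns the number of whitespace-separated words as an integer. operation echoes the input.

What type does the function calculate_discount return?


The calculate_discount spec declares Returns: {"type": "object", "fields": ["original_total", "discount_amount", "final_price"]}
Type:
object


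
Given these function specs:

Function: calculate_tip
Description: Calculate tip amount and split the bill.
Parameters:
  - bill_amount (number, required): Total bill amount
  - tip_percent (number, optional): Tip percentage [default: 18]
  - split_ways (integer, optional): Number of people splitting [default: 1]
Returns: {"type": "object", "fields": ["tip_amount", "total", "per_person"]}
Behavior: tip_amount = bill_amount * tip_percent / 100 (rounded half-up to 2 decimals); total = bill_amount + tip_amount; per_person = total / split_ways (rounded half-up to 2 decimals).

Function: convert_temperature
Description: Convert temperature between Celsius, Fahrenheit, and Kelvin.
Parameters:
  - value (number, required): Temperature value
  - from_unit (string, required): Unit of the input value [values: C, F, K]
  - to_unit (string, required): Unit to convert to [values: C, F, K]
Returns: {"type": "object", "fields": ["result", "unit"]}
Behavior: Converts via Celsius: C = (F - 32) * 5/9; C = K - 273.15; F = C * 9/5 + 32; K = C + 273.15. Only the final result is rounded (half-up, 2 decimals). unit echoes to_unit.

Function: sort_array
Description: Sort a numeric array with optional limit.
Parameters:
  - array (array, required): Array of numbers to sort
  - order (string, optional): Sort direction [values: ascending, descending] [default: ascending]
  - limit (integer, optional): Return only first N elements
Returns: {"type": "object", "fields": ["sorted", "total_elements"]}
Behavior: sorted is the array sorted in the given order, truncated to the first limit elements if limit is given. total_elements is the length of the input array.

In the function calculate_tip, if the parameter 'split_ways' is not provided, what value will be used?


The calculate_tip spec declares:
  - split_ways (integer, optional): Number of people splitting [default: 1]
Default:
1


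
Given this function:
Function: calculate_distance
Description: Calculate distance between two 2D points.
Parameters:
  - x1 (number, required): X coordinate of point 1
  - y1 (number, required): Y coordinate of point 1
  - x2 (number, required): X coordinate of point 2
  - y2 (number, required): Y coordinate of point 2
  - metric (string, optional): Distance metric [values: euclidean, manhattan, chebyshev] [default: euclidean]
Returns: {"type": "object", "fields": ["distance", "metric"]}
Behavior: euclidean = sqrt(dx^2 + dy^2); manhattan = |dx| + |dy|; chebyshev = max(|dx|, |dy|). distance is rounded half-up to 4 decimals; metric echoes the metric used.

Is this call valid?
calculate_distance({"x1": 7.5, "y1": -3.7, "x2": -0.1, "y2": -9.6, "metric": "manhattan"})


Checking all required parameters present and types match... All valid.
Valid


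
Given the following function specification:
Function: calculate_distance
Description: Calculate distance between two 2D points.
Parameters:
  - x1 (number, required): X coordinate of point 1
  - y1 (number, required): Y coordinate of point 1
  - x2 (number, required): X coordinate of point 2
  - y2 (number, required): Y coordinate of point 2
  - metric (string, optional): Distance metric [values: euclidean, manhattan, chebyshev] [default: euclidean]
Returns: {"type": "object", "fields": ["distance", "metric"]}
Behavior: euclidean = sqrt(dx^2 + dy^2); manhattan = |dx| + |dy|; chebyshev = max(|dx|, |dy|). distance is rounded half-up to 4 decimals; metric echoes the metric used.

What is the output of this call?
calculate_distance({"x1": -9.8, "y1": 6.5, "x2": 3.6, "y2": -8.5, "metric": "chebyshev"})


|dx| = |3.6 - -9.8| = 13.4; |dy| = |-8.5 - 6.5| = 15
chebyshev: max(13.4, 15) = 15
Round to 4 decimals: 15.0
Output:
{"distance": 15.0, "metric": "chebyshev"}


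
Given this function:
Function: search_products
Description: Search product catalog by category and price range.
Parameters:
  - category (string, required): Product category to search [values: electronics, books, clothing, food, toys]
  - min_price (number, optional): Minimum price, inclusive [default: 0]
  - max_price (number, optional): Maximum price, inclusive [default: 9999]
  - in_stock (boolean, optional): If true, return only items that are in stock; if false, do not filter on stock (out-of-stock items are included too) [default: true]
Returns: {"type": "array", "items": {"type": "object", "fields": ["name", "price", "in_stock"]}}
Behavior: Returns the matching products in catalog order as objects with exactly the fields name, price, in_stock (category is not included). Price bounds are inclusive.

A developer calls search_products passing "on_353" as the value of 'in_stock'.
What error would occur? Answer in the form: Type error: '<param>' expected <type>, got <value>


Spec: 'in_stock' is declared as boolean; "on_353" is a string.
Type error: 'in_stock' expected boolean, got "on_353"


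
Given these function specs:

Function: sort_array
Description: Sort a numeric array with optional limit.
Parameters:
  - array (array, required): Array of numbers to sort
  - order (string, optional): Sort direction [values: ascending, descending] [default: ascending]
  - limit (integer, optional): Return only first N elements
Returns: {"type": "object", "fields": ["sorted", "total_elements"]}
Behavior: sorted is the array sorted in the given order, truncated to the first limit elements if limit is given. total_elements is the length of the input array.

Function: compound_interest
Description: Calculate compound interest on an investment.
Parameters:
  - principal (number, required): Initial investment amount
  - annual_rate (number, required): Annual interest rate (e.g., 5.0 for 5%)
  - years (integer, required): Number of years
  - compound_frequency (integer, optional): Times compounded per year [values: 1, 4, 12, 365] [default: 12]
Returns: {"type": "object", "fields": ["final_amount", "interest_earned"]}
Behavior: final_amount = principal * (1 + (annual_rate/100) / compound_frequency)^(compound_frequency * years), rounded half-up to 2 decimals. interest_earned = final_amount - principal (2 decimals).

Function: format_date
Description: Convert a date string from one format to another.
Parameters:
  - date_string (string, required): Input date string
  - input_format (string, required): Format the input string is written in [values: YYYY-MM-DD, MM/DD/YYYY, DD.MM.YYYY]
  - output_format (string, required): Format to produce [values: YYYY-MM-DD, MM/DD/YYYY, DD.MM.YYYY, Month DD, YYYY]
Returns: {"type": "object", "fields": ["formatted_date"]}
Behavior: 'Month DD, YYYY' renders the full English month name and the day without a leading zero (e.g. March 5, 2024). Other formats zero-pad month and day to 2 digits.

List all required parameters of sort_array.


Parameters of sort_array and their required/optional flag:
  array: required
  order: optional
  limit: optional
array


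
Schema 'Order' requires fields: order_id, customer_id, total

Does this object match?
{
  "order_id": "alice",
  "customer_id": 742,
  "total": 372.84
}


Checking required fields... All present.
Valid - all required fields present


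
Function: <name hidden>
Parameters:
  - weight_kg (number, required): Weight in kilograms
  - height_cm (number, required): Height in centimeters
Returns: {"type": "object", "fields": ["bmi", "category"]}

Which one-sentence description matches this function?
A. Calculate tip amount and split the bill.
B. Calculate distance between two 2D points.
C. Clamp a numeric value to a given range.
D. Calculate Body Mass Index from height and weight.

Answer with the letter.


Parameters weight_kg, height_cm and return ["bmi", "category"] fit: Calculate Body Mass Index from height and weight.
D


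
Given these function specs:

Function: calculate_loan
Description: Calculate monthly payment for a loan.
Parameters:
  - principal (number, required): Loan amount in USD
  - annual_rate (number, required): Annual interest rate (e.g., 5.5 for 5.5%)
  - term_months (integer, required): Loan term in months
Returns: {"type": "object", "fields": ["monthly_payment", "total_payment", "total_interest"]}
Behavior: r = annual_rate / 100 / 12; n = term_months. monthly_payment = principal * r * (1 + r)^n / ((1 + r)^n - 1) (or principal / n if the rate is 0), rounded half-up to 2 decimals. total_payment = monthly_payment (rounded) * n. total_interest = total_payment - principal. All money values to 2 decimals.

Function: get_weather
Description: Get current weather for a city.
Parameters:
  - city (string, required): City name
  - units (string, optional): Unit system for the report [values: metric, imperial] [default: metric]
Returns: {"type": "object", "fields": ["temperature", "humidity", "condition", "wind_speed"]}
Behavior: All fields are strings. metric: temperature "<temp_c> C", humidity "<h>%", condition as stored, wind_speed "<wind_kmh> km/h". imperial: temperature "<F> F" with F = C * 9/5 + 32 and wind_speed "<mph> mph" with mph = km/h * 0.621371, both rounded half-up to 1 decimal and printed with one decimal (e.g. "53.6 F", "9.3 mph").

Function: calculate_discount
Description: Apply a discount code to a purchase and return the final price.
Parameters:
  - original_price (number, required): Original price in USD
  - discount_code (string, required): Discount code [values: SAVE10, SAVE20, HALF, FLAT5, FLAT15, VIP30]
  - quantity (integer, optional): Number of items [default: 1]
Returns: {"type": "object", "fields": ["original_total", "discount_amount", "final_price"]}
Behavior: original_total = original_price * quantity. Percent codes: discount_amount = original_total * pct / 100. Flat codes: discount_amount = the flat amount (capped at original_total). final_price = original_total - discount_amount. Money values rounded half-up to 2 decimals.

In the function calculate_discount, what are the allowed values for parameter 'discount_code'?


The calculate_discount spec declares:
  - discount_code (string, required): Discount code [values: SAVE10, SAVE20, HALF, FLAT5, FLAT15, VIP30]
Allowed values:
SAVE10, SAVE20, HALF, FLAT5, FLAT15, VIP30


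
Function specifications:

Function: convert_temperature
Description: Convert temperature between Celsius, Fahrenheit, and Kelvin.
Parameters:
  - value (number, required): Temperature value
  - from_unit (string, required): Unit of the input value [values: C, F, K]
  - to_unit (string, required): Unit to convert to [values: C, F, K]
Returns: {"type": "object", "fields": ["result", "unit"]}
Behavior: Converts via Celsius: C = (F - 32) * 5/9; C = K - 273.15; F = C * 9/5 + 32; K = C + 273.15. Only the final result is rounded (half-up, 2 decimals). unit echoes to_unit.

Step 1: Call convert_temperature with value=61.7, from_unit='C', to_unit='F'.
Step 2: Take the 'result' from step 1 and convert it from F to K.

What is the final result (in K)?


Step 1: convert_temperature(value=61.7, from_unit=C, to_unit=F)
  Input already in C: 61.7
  To F: 61.7 * 9/5 + 32 = 143.06
  Round to 2 decimals: 143.06
  -> result = 143.06 F
Step 2: convert_temperature(value=143.06, from_unit=F, to_unit=K)
  To C: (143.06 - 32) * 5/9 = 61.7
  To K: 61.7 + 273.15 = 334.85
  Round to 2 decimals: 334.85
  -> result = 334.85 K
334.85 K


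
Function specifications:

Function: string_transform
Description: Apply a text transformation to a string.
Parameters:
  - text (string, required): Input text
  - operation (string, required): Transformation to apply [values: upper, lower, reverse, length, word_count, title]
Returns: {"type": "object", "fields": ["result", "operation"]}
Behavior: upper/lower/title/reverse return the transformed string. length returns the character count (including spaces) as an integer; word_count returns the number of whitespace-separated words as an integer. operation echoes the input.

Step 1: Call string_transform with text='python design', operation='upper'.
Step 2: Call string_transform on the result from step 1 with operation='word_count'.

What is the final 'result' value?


Step 1: string_transform(text='python design', operation='upper')
  -> result = 'PYTHON DESIGN'
Step 2: string_transform(text='PYTHON DESIGN', operation='word_count')
  words: PYTHON, DESIGN -> 2
  -> result = 2
2


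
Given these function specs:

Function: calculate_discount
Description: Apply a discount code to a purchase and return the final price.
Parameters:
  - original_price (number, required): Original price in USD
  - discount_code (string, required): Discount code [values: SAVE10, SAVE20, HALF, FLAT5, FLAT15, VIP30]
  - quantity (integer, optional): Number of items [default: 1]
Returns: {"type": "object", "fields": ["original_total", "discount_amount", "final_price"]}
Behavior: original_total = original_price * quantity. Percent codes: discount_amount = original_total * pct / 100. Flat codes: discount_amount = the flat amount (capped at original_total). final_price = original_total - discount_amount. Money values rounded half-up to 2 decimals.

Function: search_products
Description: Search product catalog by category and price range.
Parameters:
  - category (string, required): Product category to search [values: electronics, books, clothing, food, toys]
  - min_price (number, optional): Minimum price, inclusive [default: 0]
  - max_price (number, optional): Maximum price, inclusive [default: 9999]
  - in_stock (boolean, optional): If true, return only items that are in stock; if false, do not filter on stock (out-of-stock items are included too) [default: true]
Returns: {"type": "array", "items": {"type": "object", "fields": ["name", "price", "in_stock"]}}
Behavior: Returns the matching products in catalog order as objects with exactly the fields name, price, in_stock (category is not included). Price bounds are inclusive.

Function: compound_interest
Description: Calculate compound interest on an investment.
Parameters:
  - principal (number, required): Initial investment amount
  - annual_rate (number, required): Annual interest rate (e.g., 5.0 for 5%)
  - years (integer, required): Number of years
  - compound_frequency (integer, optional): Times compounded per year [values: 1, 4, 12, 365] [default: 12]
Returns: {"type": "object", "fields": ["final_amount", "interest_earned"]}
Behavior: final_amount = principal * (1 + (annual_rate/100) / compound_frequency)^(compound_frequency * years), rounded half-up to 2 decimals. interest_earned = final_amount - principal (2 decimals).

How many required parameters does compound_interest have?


Parameters of compound_interest: principal (required), annual_rate (required), years (required), compound_frequency (optional)
Required count:
3


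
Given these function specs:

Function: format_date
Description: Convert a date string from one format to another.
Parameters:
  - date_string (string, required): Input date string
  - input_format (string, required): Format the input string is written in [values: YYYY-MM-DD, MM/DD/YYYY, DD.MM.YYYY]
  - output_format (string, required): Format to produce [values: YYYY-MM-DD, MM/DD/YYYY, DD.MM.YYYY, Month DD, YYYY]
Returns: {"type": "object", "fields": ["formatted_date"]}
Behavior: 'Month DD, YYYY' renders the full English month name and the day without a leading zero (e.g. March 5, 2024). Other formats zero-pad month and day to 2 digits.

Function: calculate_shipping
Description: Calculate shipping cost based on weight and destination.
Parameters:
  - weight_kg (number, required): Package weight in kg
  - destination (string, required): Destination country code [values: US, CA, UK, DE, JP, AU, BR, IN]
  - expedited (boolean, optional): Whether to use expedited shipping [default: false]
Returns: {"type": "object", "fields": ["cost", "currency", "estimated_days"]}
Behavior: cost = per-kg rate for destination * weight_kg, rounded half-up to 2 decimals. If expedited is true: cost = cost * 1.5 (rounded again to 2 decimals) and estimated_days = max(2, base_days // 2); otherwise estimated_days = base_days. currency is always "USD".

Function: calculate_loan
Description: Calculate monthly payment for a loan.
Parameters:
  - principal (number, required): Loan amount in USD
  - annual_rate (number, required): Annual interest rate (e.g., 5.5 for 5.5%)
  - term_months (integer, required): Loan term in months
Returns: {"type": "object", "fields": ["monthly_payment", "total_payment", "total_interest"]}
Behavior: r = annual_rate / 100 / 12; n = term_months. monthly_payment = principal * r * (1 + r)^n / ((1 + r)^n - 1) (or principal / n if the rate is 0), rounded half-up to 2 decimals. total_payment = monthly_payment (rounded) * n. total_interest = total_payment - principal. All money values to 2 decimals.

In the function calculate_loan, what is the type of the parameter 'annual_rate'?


The calculate_loan spec declares:
  - annual_rate (number, required): Annual interest rate (e.g., 5.5 for 5.5%)
Type:
number


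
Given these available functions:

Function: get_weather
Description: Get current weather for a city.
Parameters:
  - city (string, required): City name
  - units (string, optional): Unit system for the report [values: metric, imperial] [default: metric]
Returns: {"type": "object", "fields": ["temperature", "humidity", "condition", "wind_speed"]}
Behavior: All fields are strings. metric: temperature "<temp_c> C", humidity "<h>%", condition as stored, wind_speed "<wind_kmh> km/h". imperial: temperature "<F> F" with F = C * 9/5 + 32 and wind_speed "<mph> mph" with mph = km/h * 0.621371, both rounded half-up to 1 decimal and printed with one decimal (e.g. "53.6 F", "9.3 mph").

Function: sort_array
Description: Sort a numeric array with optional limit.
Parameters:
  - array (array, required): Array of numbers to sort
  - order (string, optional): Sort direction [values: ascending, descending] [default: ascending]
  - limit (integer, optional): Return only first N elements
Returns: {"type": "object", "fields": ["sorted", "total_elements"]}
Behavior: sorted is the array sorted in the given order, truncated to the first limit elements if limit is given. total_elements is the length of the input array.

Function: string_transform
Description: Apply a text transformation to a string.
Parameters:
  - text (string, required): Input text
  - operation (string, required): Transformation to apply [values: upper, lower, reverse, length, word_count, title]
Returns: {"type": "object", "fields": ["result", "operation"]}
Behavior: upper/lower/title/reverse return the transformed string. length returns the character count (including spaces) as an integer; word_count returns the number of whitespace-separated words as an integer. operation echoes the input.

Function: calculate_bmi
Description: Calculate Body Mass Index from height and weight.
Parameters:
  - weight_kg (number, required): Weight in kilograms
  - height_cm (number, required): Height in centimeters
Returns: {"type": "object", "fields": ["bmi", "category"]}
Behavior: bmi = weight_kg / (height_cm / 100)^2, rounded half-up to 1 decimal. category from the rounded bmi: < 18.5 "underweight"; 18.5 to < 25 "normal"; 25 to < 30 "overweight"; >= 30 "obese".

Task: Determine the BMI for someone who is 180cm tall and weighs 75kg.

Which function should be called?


The task needs a function whose description is: Calculate Body Mass Index from height and weight.
calculate_bmi


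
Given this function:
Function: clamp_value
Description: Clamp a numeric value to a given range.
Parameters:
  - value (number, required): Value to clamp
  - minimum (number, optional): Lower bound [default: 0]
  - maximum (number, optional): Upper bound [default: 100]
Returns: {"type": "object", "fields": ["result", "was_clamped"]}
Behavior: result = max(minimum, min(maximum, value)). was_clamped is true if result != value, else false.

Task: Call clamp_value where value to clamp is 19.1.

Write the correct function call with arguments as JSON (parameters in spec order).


Mapping each described value to its parameter name:
  'Value to clamp' -> value = 19.1
clamp_value({"value": 19.1})


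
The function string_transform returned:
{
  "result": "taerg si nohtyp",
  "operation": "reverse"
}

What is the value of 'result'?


taerg si nohtyp


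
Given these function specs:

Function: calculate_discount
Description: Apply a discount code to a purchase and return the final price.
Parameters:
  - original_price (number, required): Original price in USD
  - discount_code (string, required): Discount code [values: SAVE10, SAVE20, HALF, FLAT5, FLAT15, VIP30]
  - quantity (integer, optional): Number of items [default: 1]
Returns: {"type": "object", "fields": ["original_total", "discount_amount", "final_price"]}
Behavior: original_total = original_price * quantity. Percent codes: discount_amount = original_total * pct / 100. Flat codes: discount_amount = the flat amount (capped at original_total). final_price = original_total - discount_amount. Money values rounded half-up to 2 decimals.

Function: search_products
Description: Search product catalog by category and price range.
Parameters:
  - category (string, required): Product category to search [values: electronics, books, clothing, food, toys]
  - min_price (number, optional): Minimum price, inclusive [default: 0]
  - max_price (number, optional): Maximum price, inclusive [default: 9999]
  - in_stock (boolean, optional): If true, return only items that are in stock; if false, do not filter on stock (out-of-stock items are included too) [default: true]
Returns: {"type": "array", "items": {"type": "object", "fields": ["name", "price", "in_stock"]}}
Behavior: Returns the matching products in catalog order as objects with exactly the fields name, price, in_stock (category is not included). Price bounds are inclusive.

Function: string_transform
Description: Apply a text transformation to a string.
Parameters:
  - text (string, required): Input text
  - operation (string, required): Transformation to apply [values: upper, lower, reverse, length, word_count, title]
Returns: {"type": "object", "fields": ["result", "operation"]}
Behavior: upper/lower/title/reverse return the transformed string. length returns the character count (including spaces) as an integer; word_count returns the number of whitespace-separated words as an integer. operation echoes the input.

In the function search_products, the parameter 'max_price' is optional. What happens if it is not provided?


The search_products spec declares:
  - max_price (number, optional): Maximum price, inclusive [default: 9999]
It defaults to 9999


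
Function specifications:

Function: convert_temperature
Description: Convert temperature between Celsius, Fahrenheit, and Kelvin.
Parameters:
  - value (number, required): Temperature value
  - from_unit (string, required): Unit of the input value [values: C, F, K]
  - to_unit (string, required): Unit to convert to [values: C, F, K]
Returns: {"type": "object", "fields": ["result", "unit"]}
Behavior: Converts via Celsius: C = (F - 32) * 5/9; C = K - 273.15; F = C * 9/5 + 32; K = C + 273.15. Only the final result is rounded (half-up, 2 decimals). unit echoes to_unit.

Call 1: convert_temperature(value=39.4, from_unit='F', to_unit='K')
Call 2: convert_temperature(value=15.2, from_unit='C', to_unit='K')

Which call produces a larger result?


Call 1:
  To C: (39.4 - 32) * 5/9 = 4.111111
  To K: 4.111111 + 273.15 = 277.261111
  Round to 2 decimals: 277.26
  -> 277.26 K
Call 2:
  Input already in C: 15.2
  To K: 15.2 + 273.15 = 288.35
  Round to 2 decimals: 288.35
  -> 288.35 K
Call 2 (288.35 K)


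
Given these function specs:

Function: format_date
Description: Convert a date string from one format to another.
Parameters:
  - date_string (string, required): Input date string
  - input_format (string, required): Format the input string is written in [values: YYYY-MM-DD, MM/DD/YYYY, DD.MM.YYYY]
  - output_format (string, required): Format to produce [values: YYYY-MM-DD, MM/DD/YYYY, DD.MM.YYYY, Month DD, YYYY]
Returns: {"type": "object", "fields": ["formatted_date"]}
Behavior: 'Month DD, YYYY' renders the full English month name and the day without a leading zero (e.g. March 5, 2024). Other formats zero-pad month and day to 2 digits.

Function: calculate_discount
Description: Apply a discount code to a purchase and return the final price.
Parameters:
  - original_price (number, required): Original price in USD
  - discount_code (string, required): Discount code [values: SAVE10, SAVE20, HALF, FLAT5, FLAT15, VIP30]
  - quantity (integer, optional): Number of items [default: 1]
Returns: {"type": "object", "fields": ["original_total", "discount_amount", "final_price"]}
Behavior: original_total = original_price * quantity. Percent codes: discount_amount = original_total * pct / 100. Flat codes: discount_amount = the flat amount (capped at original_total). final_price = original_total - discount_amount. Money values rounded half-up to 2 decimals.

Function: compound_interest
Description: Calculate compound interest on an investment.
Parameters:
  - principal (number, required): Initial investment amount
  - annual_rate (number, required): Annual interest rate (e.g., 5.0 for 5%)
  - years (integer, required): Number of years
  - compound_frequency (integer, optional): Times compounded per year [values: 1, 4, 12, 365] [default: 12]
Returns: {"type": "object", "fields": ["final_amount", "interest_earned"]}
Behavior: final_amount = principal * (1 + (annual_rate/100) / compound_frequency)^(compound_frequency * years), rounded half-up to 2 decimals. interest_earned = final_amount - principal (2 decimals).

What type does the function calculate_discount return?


The calculate_discount spec declares Returns: {"type": "object", "fields": ["original_total", "discount_amount", "final_price"]}
Type:
object
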